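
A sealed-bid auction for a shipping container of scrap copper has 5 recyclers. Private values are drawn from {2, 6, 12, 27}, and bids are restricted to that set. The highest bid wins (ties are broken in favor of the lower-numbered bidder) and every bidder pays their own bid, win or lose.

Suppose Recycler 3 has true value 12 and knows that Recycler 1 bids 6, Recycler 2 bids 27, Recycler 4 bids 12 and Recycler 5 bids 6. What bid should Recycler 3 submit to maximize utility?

2

Bid 2: loses but pays 2, utility -2.
Bid 6: loses but pays 6, utility -6.
Bid 12: loses but pays 12, utility -12.
Bid 27: loses but pays 27, utility -27.
The best choice is 2 with utility -2.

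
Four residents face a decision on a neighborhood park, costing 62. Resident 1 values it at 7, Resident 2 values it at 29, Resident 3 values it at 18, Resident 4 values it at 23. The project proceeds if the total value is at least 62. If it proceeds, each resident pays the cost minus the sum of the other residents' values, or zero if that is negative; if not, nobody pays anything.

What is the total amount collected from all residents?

25

Total value 77 ≥ cost 62, so it is built.
Resident 1: others sum to 70; max(0, 62 - 70) = 0.
Resident 2: others sum to 48; max(0, 62 - 48) = 14.
Resident 3: others sum to 59; max(0, 62 - 59) = 3.
Resident 4: others sum to 54; max(0, 62 - 54) = 8.
Total collected = 0 + 14 + 3 + 8 = 25.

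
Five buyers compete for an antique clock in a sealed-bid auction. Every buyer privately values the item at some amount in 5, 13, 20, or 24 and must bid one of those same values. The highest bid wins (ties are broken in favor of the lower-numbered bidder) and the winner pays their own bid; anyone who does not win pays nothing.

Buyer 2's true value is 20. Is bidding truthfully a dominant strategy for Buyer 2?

No

Consider the case where Buyer 1 bids 5, Buyer 3 bids 5, Buyer 4 bids 5 and Buyer 5 bids 5.
Truthful bid 20: wins, pays 20, utility 20 - 20 = 0.
Bid 13 instead: wins, pays 13, utility 20 - 13 = 7.
Since 7 > 0, bidding 13 is strictly better here, so truthful bidding is not dominant.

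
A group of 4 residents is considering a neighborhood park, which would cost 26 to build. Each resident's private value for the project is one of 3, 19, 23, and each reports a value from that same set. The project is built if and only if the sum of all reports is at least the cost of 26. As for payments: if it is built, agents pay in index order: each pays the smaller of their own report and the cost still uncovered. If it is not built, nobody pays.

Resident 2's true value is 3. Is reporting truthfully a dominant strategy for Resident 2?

Yes

Check each profile of the others' reports and compare truth against every alternative report.
Others report (3, 3, 3): truth gives 0, best alternative gives -16.
Others report (3, 3, 19): truth gives 0, best alternative gives -16.
Others report (3, 3, 23): truth gives 0, best alternative gives -16.
Others report (3, 19, 3): truth gives 0, best alternative gives -16.
Others report (3, 19, 19): truth gives 0, best alternative gives -16.
Others report (3, 19, 23): truth gives 0, best alternative gives -16.
(Remaining 21 profiles checked similarly; truth is weakly best in each.)
In every case the truthful report is at least as good as any alternative, so it is a dominant strategy.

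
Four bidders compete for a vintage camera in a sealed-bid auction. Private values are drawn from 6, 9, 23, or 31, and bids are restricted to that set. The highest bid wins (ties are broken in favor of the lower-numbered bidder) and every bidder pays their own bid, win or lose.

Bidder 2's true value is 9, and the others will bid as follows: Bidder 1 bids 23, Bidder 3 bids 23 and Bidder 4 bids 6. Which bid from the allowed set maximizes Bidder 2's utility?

6

Bid 6: loses but pays 6, utility -6.
Bid 9: loses but pays 9, utility -9.
Bid 23: loses but pays 23, utility -23.
Bid 31: wins, pays 31, utility 9 - 31 = -22.
The best choice is 6 with utility -6.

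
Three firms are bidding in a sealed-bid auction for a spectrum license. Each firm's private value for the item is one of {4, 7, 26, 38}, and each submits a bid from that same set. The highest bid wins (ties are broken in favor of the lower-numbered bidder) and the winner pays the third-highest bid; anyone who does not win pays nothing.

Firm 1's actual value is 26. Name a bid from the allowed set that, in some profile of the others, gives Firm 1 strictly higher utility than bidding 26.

Suppose Firm 2 bids 4 and Firm 3 bids 38.
Bid 26: loses, pays 0, utility 0.
Bid 38: wins, pays 4, utility 26 - 4 = 22.
So bidding 38 beats truth here (22 > 0).

38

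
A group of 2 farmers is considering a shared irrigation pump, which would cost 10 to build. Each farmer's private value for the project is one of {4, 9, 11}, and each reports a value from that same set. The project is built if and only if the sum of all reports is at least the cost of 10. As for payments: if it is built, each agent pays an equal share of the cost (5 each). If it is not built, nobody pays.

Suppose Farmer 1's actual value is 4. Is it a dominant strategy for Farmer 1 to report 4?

Yes

Check each profile of the others' reports and compare truth against every alternative report.
Others report (4): truth gives 0, best alternative gives -1.
Others report (9): truth gives -1, best alternative gives -1.
Others report (11): truth gives -1, best alternative gives -1.
In every case the truthful report is at least as good as any alternative, so it is a dominant strategy.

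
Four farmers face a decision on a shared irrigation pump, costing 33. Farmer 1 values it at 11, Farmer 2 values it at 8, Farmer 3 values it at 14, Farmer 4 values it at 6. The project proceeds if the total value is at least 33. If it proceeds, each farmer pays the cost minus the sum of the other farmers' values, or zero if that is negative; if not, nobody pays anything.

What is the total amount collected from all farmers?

15

Total value 39 ≥ cost 33, so it is built.
Farmer 1: others sum to 28; max(0, 33 - 28) = 5.
Farmer 2: others sum to 31; max(0, 33 - 31) = 2.
Farmer 3: others sum to 25; max(0, 33 - 25) = 8.
Farmer 4: others sum to 33; max(0, 33 - 33) = 0.
Total collected = 5 + 2 + 8 + 0 = 15.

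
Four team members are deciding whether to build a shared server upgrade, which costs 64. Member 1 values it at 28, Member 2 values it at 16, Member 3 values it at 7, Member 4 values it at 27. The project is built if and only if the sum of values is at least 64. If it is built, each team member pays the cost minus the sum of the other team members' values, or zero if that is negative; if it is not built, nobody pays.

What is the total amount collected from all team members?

29

Total value 78 ≥ cost 64, so it is built.
Member 1: others sum to 50; max(0, 64 - 50) = 14.
Member 2: others sum to 62; max(0, 64 - 62) = 2.
Member 3: others sum to 71; max(0, 64 - 71) = 0.
Member 4: others sum to 51; max(0, 64 - 51) = 13.
Total collected = 14 + 2 + 0 + 13 = 29.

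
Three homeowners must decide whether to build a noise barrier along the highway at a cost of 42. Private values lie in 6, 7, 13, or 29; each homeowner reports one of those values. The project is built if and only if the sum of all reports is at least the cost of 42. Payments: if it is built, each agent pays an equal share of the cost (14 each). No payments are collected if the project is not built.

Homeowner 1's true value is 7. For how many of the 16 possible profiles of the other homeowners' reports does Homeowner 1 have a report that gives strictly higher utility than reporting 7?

2

Others report (6, 29): truth gives -7; report 6 gives 0 > -7. Violating.
Others report (29, 6): truth gives -7; report 6 gives 0 > -7. Violating.
Others report (6, 6): truth gives 0; no alternative beats it.
Others report (6, 7): truth gives 0; no alternative beats it.
(Checking all 16 profiles: 2 have a profitable deviation, 14 do not.)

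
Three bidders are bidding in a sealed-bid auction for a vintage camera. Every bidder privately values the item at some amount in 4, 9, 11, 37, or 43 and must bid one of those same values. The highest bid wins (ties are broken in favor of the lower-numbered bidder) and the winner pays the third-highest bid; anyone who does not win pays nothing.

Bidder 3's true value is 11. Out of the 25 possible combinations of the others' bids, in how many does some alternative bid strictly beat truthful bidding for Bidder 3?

8

Others bid (4, 11): truth gives 0; bid 37 gives 7 > 0. Violating.
Others bid (4, 37): truth gives 0; bid 43 gives 7 > 0. Violating.
Others bid (9, 11): truth gives 0; bid 37 gives 2 > 0. Violating.
Others bid (9, 37): truth gives 0; bid 43 gives 2 > 0. Violating.
Others bid (4, 4): truth gives 7; no alternative beats it.
Others bid (4, 9): truth gives 7; no alternative beats it.
(Checking all 25 profiles: 8 have a profitable deviation, 17 do not.)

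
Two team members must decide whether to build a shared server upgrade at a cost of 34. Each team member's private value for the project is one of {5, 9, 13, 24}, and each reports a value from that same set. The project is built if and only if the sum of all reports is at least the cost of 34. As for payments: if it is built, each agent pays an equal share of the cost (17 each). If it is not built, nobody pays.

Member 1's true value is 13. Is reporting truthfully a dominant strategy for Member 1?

Consider the case where Member 2 reports 24.
Truthful report 13: project built, pays 17, utility 13 - 17 = -4.
Report 5 instead: project not built, utility 0.
Since 0 > -4, reporting 5 is strictly better here, so truthful reporting is not dominant.

No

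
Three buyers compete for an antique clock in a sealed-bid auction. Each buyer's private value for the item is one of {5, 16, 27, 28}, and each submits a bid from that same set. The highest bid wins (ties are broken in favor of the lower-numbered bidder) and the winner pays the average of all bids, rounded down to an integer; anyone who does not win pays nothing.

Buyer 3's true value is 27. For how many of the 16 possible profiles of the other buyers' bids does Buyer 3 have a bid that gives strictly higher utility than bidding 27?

Others bid (5, 5): truth gives 15; bid 16 gives 19 > 15. Violating.
Others bid (5, 27): truth gives 0; bid 28 gives 7 > 0. Violating.
Others bid (16, 27): truth gives 0; bid 28 gives 4 > 0. Violating.
Others bid (27, 5): truth gives 0; bid 28 gives 7 > 0. Violating.
Others bid (5, 16): truth gives 11; no alternative beats it.
Others bid (5, 28): truth gives 0; no alternative beats it.
(Checking all 16 profiles: 5 have a profitable deviation, 11 do not.)

5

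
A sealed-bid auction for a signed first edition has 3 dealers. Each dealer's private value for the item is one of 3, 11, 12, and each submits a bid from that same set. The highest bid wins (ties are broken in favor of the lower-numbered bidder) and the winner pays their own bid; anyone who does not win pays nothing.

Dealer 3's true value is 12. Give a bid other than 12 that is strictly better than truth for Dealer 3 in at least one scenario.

Suppose Dealer 1 bids 3 and Dealer 2 bids 3.
Bid 12: wins, pays 12, utility 12 - 12 = 0.
Bid 11: wins, pays 11, utility 12 - 11 = 1.
So bidding 11 beats truth here (1 > 0).

11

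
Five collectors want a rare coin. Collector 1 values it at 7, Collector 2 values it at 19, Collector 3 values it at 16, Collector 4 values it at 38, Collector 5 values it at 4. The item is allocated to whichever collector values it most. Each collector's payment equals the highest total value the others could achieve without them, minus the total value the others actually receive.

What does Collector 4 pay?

19

Collector 4 has the highest value and receives the item.
Without Collector 4, the item would go to the next-highest value, 19, so the others could achieve 19.
With Collector 4 present and winning, the others receive nothing, so their total is 0.
Payment = 19 - 0 = 19.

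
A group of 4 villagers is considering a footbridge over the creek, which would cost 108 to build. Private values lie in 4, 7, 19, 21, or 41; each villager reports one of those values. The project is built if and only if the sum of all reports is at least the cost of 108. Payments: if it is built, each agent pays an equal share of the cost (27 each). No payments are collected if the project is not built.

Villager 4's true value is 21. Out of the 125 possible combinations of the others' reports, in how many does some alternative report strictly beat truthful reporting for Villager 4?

9

Others report (7, 41, 41): truth gives -6; report 4 gives 0 > -6. Violating.
Others report (19, 41, 41): truth gives -6; report 4 gives 0 > -6. Violating.
Others report (21, 41, 41): truth gives -6; report 4 gives 0 > -6. Violating.
Others report (41, 7, 41): truth gives -6; report 4 gives 0 > -6. Violating.
Others report (4, 4, 4): truth gives 0; no alternative beats it.
Others report (4, 4, 7): truth gives 0; no alternative beats it.
(Checking all 125 profiles: 9 have a profitable deviation, 116 do not.)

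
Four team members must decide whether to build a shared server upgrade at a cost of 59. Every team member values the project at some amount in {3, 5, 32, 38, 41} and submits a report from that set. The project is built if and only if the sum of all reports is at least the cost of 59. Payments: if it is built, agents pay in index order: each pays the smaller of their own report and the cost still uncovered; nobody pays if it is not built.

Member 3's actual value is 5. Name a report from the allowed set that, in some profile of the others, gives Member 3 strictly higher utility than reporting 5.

3

Suppose Member 1 reports 3, Member 2 reports 32 and Member 4 reports 32.
Report 5: project built, pays 5, utility 5 - 5 = 0.
Report 3: project built, pays 3, utility 5 - 3 = 2.
So reporting 3 beats truth here (2 > 0).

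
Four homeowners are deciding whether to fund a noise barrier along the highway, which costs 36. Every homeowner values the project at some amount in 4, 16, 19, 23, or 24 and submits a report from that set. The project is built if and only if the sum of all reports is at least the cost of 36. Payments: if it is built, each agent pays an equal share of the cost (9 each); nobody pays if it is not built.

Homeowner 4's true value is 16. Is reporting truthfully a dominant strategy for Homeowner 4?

No

Consider the case where Homeowner 1 reports 4, Homeowner 2 reports 4 and Homeowner 3 reports 4.
Truthful report 16: project not built, utility 0.
Report 24 instead: project built, pays 9, utility 16 - 9 = 7.
Since 7 > 0, reporting 24 is strictly better here, so truthful reporting is not dominant.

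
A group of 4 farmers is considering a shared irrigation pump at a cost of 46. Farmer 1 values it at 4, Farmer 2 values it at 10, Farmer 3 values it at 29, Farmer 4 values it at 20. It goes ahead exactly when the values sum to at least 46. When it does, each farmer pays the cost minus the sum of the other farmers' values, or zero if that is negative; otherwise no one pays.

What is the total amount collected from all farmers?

15

Total value 63 ≥ cost 46, so it is built.
Farmer 1: others sum to 59; max(0, 46 - 59) = 0.
Farmer 2: others sum to 53; max(0, 46 - 53) = 0.
Farmer 3: others sum to 34; max(0, 46 - 34) = 12.
Farmer 4: others sum to 43; max(0, 46 - 43) = 3.
Total collected = 0 + 0 + 12 + 3 = 15.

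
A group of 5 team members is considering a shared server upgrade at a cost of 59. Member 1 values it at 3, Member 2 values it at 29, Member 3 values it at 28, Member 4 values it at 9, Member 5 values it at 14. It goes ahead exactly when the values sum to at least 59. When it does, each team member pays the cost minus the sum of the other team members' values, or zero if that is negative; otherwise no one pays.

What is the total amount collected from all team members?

Total value 83 ≥ cost 59, so it is built.
Member 1: others sum to 80; max(0, 59 - 80) = 0.
Member 2: others sum to 54; max(0, 59 - 54) = 5.
Member 3: others sum to 55; max(0, 59 - 55) = 4.
Member 4: others sum to 74; max(0, 59 - 74) = 0.
Member 5: others sum to 69; max(0, 59 - 69) = 0.
Total collected = 0 + 5 + 4 + 0 + 0 = 9.

9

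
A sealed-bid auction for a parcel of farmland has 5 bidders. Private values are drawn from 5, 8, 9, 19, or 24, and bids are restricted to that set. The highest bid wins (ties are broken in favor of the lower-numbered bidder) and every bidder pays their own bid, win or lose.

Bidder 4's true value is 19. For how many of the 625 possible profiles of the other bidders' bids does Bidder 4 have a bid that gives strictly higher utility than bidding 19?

541

Others bid (5, 5, 5, 5): truth gives 0; bid 8 gives 11 > 0. Violating.
Others bid (5, 5, 5, 8): truth gives 0; bid 8 gives 11 > 0. Violating.
Others bid (5, 5, 5, 9): truth gives 0; bid 9 gives 10 > 0. Violating.
Others bid (5, 5, 5, 24): truth gives -19; bid 5 gives -5 > -19. Violating.
Others bid (5, 5, 5, 19): truth gives 0; no alternative beats it.
Others bid (5, 5, 8, 19): truth gives 0; no alternative beats it.
(Checking all 625 profiles: 541 have a profitable deviation, 84 do not.)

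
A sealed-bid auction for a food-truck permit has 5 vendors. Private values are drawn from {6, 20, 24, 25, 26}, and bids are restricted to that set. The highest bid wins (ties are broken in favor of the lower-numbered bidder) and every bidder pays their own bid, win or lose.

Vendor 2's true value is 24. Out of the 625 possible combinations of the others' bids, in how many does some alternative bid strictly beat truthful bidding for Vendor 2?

Others bid (6, 6, 6, 6): truth gives 0; bid 20 gives 4 > 0. Violating.
Others bid (6, 6, 6, 20): truth gives 0; bid 20 gives 4 > 0. Violating.
Others bid (6, 6, 6, 25): truth gives -24; bid 25 gives -1 > -24. Violating.
Others bid (6, 6, 6, 26): truth gives -24; bid 26 gives -2 > -24. Violating.
Others bid (6, 6, 6, 24): truth gives 0; no alternative beats it.
Others bid (6, 6, 20, 24): truth gives 0; no alternative beats it.
(Checking all 625 profiles: 579 have a profitable deviation, 46 do not.)

579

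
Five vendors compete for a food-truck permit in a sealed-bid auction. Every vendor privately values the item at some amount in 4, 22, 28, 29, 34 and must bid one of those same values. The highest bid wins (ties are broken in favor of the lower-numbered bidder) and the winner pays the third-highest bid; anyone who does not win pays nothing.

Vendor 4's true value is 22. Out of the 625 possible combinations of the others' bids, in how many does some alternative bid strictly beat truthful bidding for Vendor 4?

12

Others bid (4, 4, 4, 28): truth gives 0; bid 28 gives 18 > 0. Violating.
Others bid (4, 4, 4, 29): truth gives 0; bid 29 gives 18 > 0. Violating.
Others bid (4, 4, 4, 34): truth gives 0; bid 34 gives 18 > 0. Violating.
Others bid (4, 4, 22, 4): truth gives 0; bid 28 gives 18 > 0. Violating.
Others bid (4, 4, 4, 4): truth gives 18; no alternative beats it.
Others bid (4, 4, 4, 22): truth gives 18; no alternative beats it.
(Checking all 625 profiles: 12 have a profitable deviation, 613 do not.)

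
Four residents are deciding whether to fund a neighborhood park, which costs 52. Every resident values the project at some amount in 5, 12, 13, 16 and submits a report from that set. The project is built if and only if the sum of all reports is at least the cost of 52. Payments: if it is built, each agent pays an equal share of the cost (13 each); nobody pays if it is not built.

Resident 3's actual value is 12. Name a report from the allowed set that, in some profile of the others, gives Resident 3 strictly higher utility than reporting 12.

5

Suppose Resident 1 reports 12, Resident 2 reports 12 and Resident 4 reports 16.
Report 12: project built, pays 13, utility 12 - 13 = -1.
Report 5: project not built, utility 0.
So reporting 5 beats truth here (0 > -1).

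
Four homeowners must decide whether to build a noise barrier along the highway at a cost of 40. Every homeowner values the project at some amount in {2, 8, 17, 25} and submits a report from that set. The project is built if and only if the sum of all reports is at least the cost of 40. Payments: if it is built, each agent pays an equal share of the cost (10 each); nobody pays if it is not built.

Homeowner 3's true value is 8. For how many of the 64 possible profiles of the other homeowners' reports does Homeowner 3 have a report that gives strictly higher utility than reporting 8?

12

Others report (2, 8, 25): truth gives -2; report 2 gives 0 > -2. Violating.
Others report (2, 17, 17): truth gives -2; report 2 gives 0 > -2. Violating.
Others report (2, 25, 8): truth gives -2; report 2 gives 0 > -2. Violating.
Others report (8, 2, 25): truth gives -2; report 2 gives 0 > -2. Violating.
Others report (2, 2, 2): truth gives 0; no alternative beats it.
Others report (2, 2, 8): truth gives 0; no alternative beats it.
(Checking all 64 profiles: 12 have a profitable deviation, 52 do not.)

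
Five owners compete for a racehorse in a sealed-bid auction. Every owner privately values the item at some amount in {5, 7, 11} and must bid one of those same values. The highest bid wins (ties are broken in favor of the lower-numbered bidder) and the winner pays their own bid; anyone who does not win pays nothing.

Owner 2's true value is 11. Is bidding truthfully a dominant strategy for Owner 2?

No

Consider the case where Owner 1 bids 5, Owner 3 bids 5, Owner 4 bids 5 and Owner 5 bids 5.
Truthful bid 11: wins, pays 11, utility 11 - 11 = 0.
Bid 7 instead: wins, pays 7, utility 11 - 7 = 4.
Since 4 > 0, bidding 7 is strictly better here, so truthful bidding is not dominant.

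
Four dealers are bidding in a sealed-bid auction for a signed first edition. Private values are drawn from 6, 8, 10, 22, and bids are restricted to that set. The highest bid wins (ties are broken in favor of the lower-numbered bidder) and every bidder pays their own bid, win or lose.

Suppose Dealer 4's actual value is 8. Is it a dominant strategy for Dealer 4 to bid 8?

Consider the case where Dealer 1 bids 6, Dealer 2 bids 6 and Dealer 3 bids 8.
Truthful bid 8: loses but pays 8, utility -8.
Bid 6 instead: loses but pays 6, utility -6.
Since -6 > -8, bidding 6 is strictly better here, so truthful bidding is not dominant.

No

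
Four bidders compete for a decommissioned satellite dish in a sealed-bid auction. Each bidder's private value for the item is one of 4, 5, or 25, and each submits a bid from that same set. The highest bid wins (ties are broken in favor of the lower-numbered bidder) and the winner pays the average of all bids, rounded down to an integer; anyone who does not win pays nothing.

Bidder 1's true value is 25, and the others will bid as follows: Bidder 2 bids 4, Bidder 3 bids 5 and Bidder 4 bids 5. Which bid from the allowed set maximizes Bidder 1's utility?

5

Bid 4: loses, pays 0, utility 0.
Bid 5: wins, pays 4, utility 25 - 4 = 21.
Bid 25: wins, pays 9, utility 25 - 9 = 16.
The best choice is 5 with utility 21.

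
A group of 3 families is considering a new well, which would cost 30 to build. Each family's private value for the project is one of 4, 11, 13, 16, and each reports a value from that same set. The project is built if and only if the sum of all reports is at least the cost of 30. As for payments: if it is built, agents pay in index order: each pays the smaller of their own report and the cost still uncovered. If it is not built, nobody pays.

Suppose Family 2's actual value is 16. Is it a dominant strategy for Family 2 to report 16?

No

Consider the case where Family 1 reports 4 and Family 3 reports 13.
Truthful report 16: project built, pays 16, utility 16 - 16 = 0.
Report 13 instead: project built, pays 13, utility 16 - 13 = 3.
Since 3 > 0, reporting 13 is strictly better here, so truthful reporting is not dominant.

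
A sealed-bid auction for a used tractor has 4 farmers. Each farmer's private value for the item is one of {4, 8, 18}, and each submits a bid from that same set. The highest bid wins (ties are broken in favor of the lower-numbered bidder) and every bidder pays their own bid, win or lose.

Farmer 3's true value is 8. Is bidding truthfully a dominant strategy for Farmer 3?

Consider the case where Farmer 1 bids 4, Farmer 2 bids 4 and Farmer 4 bids 18.
Truthful bid 8: loses but pays 8, utility -8.
Bid 4 instead: loses but pays 4, utility -4.
Since -4 > -8, bidding 4 is strictly better here, so truthful bidding is not dominant.

No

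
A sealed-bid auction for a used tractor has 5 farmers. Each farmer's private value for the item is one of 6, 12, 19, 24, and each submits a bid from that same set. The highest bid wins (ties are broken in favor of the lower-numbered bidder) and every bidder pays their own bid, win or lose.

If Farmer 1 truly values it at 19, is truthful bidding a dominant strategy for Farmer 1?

No

Consider the case where Farmer 2 bids 6, Farmer 3 bids 6, Farmer 4 bids 6 and Farmer 5 bids 6.
Truthful bid 19: wins, pays 19, utility 19 - 19 = 0.
Bid 6 instead: wins, pays 6, utility 19 - 6 = 13.
Since 13 > 0, bidding 6 is strictly better here, so truthful bidding is not dominant.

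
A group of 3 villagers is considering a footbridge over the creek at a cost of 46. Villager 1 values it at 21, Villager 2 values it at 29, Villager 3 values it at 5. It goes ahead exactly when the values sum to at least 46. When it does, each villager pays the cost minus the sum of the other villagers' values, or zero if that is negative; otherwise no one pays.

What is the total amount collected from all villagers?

Total value 55 ≥ cost 46, so it is built.
Villager 1: others sum to 34; max(0, 46 - 34) = 12.
Villager 2: others sum to 26; max(0, 46 - 26) = 20.
Villager 3: others sum to 50; max(0, 46 - 50) = 0.
Total collected = 12 + 20 + 0 = 32.

32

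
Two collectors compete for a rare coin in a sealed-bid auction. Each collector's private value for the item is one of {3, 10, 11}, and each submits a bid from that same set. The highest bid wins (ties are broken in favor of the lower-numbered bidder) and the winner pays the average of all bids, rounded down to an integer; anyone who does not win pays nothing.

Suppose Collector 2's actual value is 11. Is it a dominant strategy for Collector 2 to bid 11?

No

Consider the case where Collector 1 bids 3.
Truthful bid 11: wins, pays 7, utility 11 - 7 = 4.
Bid 10 instead: wins, pays 6, utility 11 - 6 = 5.
Since 5 > 4, bidding 10 is strictly better here, so truthful bidding is not dominant.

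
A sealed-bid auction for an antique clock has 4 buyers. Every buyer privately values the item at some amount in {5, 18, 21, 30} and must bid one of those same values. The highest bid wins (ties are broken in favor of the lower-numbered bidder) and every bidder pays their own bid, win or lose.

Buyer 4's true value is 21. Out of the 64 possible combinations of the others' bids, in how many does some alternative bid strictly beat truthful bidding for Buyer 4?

Others bid (5, 5, 5): truth gives 0; bid 18 gives 3 > 0. Violating.
Others bid (5, 5, 21): truth gives -21; bid 5 gives -5 > -21. Violating.
Others bid (5, 5, 30): truth gives -21; bid 5 gives -5 > -21. Violating.
Others bid (5, 18, 21): truth gives -21; bid 5 gives -5 > -21. Violating.
Others bid (5, 5, 18): truth gives 0; no alternative beats it.
Others bid (5, 18, 5): truth gives 0; no alternative beats it.
(Checking all 64 profiles: 57 have a profitable deviation, 7 do not.)

57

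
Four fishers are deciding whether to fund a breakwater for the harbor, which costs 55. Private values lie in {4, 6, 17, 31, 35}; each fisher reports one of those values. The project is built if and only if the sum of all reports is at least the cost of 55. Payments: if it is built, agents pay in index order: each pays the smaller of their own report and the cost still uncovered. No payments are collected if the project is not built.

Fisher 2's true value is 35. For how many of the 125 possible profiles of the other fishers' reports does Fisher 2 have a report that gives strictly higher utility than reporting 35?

Others report (4, 4, 17): truth gives 0; report 31 gives 4 > 0. Violating.
Others report (4, 4, 31): truth gives 0; report 17 gives 18 > 0. Violating.
Others report (4, 4, 35): truth gives 0; report 17 gives 18 > 0. Violating.
Others report (4, 6, 17): truth gives 0; report 31 gives 4 > 0. Violating.
Others report (4, 4, 4): truth gives 0; no alternative beats it.
Others report (4, 4, 6): truth gives 0; no alternative beats it.
(Checking all 125 profiles: 117 have a profitable deviation, 8 do not.)

117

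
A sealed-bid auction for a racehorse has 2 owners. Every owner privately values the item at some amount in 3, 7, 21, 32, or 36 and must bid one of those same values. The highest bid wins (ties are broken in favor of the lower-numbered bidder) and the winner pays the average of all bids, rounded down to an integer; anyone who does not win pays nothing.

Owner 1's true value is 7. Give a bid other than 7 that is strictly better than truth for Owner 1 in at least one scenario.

3

Suppose Owner 2 bids 3.
Bid 7: wins, pays 5, utility 7 - 5 = 2.
Bid 3: wins, pays 3, utility 7 - 3 = 4.
So bidding 3 beats truth here (4 > 2).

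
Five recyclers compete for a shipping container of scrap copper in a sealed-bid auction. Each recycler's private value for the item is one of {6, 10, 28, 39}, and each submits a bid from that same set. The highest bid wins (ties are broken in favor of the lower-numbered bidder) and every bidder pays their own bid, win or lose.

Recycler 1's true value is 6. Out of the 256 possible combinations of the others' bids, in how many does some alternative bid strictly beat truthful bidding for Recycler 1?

Others bid (6, 6, 6, 10): truth gives -6; bid 10 gives -4 > -6. Violating.
Others bid (6, 6, 10, 6): truth gives -6; bid 10 gives -4 > -6. Violating.
Others bid (6, 6, 10, 10): truth gives -6; bid 10 gives -4 > -6. Violating.
Others bid (6, 10, 6, 6): truth gives -6; bid 10 gives -4 > -6. Violating.
Others bid (6, 6, 6, 6): truth gives 0; no alternative beats it.
Others bid (6, 6, 6, 28): truth gives -6; no alternative beats it.
(Checking all 256 profiles: 15 have a profitable deviation, 241 do not.)

15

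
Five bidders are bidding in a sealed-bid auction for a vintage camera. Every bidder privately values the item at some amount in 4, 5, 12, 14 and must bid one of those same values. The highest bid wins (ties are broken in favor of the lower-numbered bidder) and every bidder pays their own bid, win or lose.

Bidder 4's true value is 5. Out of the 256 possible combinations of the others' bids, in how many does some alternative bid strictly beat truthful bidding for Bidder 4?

254

Others bid (4, 4, 4, 12): truth gives -5; bid 4 gives -4 > -5. Violating.
Others bid (4, 4, 4, 14): truth gives -5; bid 4 gives -4 > -5. Violating.
Others bid (4, 4, 5, 4): truth gives -5; bid 4 gives -4 > -5. Violating.
Others bid (4, 4, 5, 5): truth gives -5; bid 4 gives -4 > -5. Violating.
Others bid (4, 4, 4, 4): truth gives 0; no alternative beats it.
Others bid (4, 4, 4, 5): truth gives 0; no alternative beats it.
(Checking all 256 profiles: 254 have a profitable deviation, 2 do not.)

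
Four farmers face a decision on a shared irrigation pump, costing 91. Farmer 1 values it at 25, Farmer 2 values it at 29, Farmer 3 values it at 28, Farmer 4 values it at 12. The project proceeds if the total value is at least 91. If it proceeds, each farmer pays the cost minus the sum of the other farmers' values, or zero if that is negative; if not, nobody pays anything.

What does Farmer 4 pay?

Total value 94 ≥ cost 91, so the project is built.
The other farmers' values sum to 82.
Cost minus that sum is 91 - 82 = 9.

9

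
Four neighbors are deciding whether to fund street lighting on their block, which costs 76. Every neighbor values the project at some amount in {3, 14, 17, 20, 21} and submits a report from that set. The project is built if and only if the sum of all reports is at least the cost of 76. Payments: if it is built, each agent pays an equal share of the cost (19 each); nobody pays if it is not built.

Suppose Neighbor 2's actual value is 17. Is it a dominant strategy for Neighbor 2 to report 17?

Consider the case where Neighbor 1 reports 17, Neighbor 3 reports 21 and Neighbor 4 reports 21.
Truthful report 17: project built, pays 19, utility 17 - 19 = -2.
Report 3 instead: project not built, utility 0.
Since 0 > -2, reporting 3 is strictly better here, so truthful reporting is not dominant.

No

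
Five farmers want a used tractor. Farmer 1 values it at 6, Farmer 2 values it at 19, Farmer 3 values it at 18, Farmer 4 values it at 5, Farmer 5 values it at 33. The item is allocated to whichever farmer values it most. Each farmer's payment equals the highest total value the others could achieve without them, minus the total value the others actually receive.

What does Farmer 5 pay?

19

Farmer 5 has the highest value and receives the item.
Without Farmer 5, the item would go to the next-highest value, 19, so the others could achieve 19.
With Farmer 5 present and winning, the others receive nothing, so their total is 0.
Payment = 19 - 0 = 19.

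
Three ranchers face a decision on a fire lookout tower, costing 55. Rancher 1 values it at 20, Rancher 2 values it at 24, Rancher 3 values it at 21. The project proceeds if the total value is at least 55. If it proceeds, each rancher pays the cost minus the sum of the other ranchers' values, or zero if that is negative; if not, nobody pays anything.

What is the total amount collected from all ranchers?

Total value 65 ≥ cost 55, so it is built.
Rancher 1: others sum to 45; max(0, 55 - 45) = 10.
Rancher 2: others sum to 41; max(0, 55 - 41) = 14.
Rancher 3: others sum to 44; max(0, 55 - 44) = 11.
Total collected = 10 + 14 + 11 = 35.

35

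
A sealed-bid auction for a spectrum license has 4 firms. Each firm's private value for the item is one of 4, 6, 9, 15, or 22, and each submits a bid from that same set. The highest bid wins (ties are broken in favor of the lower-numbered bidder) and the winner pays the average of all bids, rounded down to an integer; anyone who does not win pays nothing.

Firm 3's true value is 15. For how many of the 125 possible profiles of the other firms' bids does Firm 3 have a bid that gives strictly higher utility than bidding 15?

Others bid (4, 4, 4): truth gives 9; bid 6 gives 11 > 9. Violating.
Others bid (4, 4, 6): truth gives 8; bid 6 gives 10 > 8. Violating.
Others bid (4, 4, 9): truth gives 7; bid 9 gives 9 > 7. Violating.
Others bid (4, 4, 22): truth gives 0; bid 22 gives 2 > 0. Violating.
Others bid (4, 4, 15): truth gives 6; no alternative beats it.
Others bid (4, 6, 15): truth gives 5; no alternative beats it.
(Checking all 125 profiles: 44 have a profitable deviation, 81 do not.)

44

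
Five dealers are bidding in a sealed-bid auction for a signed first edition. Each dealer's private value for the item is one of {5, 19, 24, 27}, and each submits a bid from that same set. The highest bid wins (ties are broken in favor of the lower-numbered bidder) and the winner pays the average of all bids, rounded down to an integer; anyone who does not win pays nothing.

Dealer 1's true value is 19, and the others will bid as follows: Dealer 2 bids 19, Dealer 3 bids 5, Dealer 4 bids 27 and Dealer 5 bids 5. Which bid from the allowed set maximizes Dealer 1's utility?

Bid 5: loses, pays 0, utility 0.
Bid 19: loses, pays 0, utility 0.
Bid 24: loses, pays 0, utility 0.
Bid 27: wins, pays 16, utility 19 - 16 = 3.
The best choice is 27 with utility 3.

27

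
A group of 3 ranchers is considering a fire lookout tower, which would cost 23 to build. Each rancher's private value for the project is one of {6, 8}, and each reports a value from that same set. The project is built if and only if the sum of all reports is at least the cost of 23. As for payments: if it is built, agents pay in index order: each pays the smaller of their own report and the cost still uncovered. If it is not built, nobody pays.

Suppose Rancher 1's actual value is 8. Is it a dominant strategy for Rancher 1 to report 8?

Check each profile of the others' reports and compare truth against every alternative report.
Others report (6, 6): truth gives 0, best alternative gives 0.
Others report (6, 8): truth gives 0, best alternative gives 0.
Others report (8, 6): truth gives 0, best alternative gives 0.
Others report (8, 8): truth gives 0, best alternative gives 0.
In every case the truthful report is at least as good as any alternative, so it is a dominant strategy.

Yes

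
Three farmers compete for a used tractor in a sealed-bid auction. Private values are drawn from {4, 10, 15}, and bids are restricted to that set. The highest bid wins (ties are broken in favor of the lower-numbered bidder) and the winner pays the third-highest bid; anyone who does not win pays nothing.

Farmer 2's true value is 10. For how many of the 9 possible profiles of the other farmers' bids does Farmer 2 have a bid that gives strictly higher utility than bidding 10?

2

Others bid (4, 15): truth gives 0; bid 15 gives 6 > 0. Violating.
Others bid (10, 4): truth gives 0; bid 15 gives 6 > 0. Violating.
Others bid (4, 4): truth gives 6; no alternative beats it.
Others bid (4, 10): truth gives 6; no alternative beats it.
(Checking all 9 profiles: 2 have a profitable deviation, 7 do not.)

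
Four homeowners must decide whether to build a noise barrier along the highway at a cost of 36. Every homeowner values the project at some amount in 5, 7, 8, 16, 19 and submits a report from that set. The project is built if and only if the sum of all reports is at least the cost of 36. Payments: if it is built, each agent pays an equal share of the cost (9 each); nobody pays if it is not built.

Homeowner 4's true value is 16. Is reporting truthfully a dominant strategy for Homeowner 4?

Consider the case where Homeowner 1 reports 5, Homeowner 2 reports 5 and Homeowner 3 reports 7.
Truthful report 16: project not built, utility 0.
Report 19 instead: project built, pays 9, utility 16 - 9 = 7.
Since 7 > 0, reporting 19 is strictly better here, so truthful reporting is not dominant.

No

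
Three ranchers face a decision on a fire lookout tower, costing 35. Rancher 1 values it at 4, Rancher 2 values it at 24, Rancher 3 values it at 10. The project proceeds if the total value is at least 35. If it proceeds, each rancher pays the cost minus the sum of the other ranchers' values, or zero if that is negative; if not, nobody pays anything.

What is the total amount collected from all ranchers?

29

Total value 38 ≥ cost 35, so it is built.
Rancher 1: others sum to 34; max(0, 35 - 34) = 1.
Rancher 2: others sum to 14; max(0, 35 - 14) = 21.
Rancher 3: others sum to 28; max(0, 35 - 28) = 7.
Total collected = 1 + 21 + 7 = 29.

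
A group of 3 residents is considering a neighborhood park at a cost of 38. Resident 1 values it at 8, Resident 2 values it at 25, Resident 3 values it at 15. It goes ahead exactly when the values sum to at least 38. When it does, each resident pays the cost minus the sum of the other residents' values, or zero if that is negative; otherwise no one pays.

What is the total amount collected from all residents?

Total value 48 ≥ cost 38, so it is built.
Resident 1: others sum to 40; max(0, 38 - 40) = 0.
Resident 2: others sum to 23; max(0, 38 - 23) = 15.
Resident 3: others sum to 33; max(0, 38 - 33) = 5.
Total collected = 0 + 15 + 5 = 20.

20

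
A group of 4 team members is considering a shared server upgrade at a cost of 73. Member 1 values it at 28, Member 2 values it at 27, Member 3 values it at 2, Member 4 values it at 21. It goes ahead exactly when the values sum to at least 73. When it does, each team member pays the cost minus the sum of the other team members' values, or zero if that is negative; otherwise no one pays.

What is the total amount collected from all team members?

Total value 78 ≥ cost 73, so it is built.
Member 1: others sum to 50; max(0, 73 - 50) = 23.
Member 2: others sum to 51; max(0, 73 - 51) = 22.
Member 3: others sum to 76; max(0, 73 - 76) = 0.
Member 4: others sum to 57; max(0, 73 - 57) = 16.
Total collected = 23 + 22 + 0 + 16 = 61.

61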